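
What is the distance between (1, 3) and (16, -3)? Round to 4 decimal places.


d = sqrt((16-1)^2 + (-3-3)^2) = 16.1555

16.1555


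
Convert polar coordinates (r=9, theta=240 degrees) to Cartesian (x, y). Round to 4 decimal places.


x = 9 * cos(240) = -4.5
y = 9 * sin(240) = -7.7942

(-4.5, -7.7942)


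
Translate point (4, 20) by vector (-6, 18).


Translation: (x+dx, y+dy) = (4+-6, 20+18) = (-2, 38)

(-2, 38)


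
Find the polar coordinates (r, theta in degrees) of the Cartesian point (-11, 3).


r = sqrt((-11)^2 + 3^2) = 11.4018
theta = atan2(3, -11) = 164.7449 degrees

r = 11.4018, theta = 164.7449 degrees


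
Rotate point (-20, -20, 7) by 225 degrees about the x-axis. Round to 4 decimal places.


x' = -20
y' = -20*cos(225) - 7*sin(225) = 19.0919
z' = -20*sin(225) + 7*cos(225) = 9.1924

(-20, 19.0919, 9.1924)


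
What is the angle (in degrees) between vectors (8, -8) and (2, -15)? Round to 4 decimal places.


dot = 8*2 + -8*-15 = 136
|u| = 11.3137, |v| = 15.1327
cos(angle) = 0.7944
angle = 37.4054 degrees

37.4054 degrees


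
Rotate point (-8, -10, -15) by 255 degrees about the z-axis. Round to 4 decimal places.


x' = -8*cos(255) - -10*sin(255) = -7.5887
y' = -8*sin(255) + -10*cos(255) = 10.3156
z' = -15

(-7.5887, 10.3156, -15)


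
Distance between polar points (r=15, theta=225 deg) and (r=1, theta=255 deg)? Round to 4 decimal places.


d = sqrt(r1^2 + r2^2 - 2*r1*r2*cos(t2-t1))
d = sqrt(15^2 + 1^2 - 2*15*1*cos(255-225)) = 14.1428

14.1428


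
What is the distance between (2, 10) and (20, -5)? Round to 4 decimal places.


d = sqrt((20-2)^2 + (-5-10)^2) = 23.4307

23.4307


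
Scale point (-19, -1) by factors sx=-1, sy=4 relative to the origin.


Scaling: (x*sx, y*sy) = (-19*-1, -1*4) = (19, -4)

(19, -4)


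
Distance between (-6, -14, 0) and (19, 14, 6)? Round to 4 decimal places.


d = sqrt((19--6)^2 + (14--14)^2 + (6-0)^2) = 38.0132

38.0132


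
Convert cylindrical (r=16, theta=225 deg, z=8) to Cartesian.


x = 16 * cos(225) = -11.3137
y = 16 * sin(225) = -11.3137
z = 8

(-11.3137, -11.3137, 8)


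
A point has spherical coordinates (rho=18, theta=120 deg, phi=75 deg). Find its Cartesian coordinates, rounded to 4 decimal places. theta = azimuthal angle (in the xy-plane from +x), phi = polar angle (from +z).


x = 18 * sin(75) * cos(120) = -8.6933
y = 18 * sin(75) * sin(120) = 15.0573
z = 18 * cos(75) = 4.6587

(-8.6933, 15.0573, 4.6587)


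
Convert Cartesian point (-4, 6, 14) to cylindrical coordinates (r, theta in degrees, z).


r = sqrt((-4)^2 + 6^2) = 7.2111
theta = atan2(6, -4) = 123.6901 deg
z = 14

r = 7.2111, theta = 123.6901 deg, z = 14


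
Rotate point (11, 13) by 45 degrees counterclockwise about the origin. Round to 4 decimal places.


x' = 11*cos(45) - 13*sin(45) = -1.4142
y' = 11*sin(45) + 13*cos(45) = 16.9706

(-1.4142, 16.9706)


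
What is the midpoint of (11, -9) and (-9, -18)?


Midpoint = ((11+-9)/2, (-9+-18)/2) = (1, -13.5)

(1, -13.5)


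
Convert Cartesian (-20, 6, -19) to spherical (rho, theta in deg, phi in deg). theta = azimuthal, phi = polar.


rho = sqrt((-20)^2 + 6^2 + (-19)^2) = 28.2312
theta = atan2(6, -20) = 163.3008 deg
phi = acos(-19/28.2312) = 132.3002 deg

rho = 28.2312, theta = 163.3008 deg, phi = 132.3002 deg


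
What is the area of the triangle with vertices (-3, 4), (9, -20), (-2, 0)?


Area = |x1(y2-y3) + x2(y3-y1) + x3(y1-y2)| / 2
= |-3*(-20-0) + 9*(0-4) + -2*(4--20)| / 2
= 12

12


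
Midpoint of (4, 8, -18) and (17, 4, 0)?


Midpoint = ((4+17)/2, (8+4)/2, (-18+0)/2) = (10.5, 6, -9)

(10.5, 6, -9)


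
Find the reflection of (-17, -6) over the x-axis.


Reflection across x-axis: (x, y) -> (x, -y)
(-17, -6) -> (-17, 6)

(-17, 6)


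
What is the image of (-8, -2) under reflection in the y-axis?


Reflection across y-axis: (x, y) -> (-x, y)
(-8, -2) -> (8, -2)

(8, -2)


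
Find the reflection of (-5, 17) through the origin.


Reflection through origin: (x, y) -> (-x, -y)
(-5, 17) -> (5, -17)

(5, -17)


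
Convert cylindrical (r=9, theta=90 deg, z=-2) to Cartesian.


x = 9 * cos(90) = 0
y = 9 * sin(90) = 9
z = -2

(0, 9, -2)


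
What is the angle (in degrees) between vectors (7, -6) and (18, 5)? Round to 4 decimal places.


dot = 7*18 + -6*5 = 96
|u| = 9.2195, |v| = 18.6815
cos(angle) = 0.5574
angle = 56.1254 degrees

56.1254 degrees


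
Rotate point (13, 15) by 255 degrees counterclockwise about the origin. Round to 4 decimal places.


x' = 13*cos(255) - 15*sin(255) = 11.1242
y' = 13*sin(255) + 15*cos(255) = -16.4393

(11.1242, -16.4393)


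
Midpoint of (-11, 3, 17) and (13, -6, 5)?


Midpoint = ((-11+13)/2, (3+-6)/2, (17+5)/2) = (1, -1.5, 11)

(1, -1.5, 11)


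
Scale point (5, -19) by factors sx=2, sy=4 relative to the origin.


Scaling: (x*sx, y*sy) = (5*2, -19*4) = (10, -76)

(10, -76)


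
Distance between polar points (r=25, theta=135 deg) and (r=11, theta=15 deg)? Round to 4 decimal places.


d = sqrt(r1^2 + r2^2 - 2*r1*r2*cos(t2-t1))
d = sqrt(25^2 + 11^2 - 2*25*11*cos(15-135)) = 31.9531

31.9531


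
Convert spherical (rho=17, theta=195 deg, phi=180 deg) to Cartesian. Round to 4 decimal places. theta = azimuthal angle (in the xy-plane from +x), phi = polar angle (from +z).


x = 17 * sin(180) * cos(195) = 0
y = 17 * sin(180) * sin(195) = 0
z = 17 * cos(180) = -17

(0, 0, -17)


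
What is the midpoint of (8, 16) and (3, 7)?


Midpoint = ((8+3)/2, (16+7)/2) = (5.5, 11.5)

(5.5, 11.5)


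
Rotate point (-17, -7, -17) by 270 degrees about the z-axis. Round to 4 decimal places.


x' = -17*cos(270) - -7*sin(270) = -7
y' = -17*sin(270) + -7*cos(270) = 17
z' = -17

(-7, 17, -17)


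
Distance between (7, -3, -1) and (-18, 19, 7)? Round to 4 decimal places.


d = sqrt((-18-7)^2 + (19--3)^2 + (7--1)^2) = 34.2491

34.2491


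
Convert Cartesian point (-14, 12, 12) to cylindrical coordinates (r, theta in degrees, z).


r = sqrt((-14)^2 + 12^2) = 18.4391
theta = atan2(12, -14) = 139.3987 deg
z = 12

r = 18.4391, theta = 139.3987 deg, z = 12


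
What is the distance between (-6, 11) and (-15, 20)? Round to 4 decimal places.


d = sqrt((-15--6)^2 + (20-11)^2) = 12.7279

12.7279


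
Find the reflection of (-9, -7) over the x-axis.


Reflection across x-axis: (x, y) -> (x, -y)
(-9, -7) -> (-9, 7)

(-9, 7)


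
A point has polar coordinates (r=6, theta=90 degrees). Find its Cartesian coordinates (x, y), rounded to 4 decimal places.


x = 6 * cos(90) = 0
y = 6 * sin(90) = 6

(0, 6)


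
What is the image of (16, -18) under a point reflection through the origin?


Reflection through origin: (x, y) -> (-x, -y)
(16, -18) -> (-16, 18)

(-16, 18)


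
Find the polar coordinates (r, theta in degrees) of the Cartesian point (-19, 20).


r = sqrt((-19)^2 + 20^2) = 27.5862
theta = atan2(20, -19) = 133.5312 degrees

r = 27.5862, theta = 133.5312 degrees


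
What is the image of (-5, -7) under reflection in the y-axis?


Reflection across y-axis: (x, y) -> (-x, y)
(-5, -7) -> (5, -7)

(5, -7)


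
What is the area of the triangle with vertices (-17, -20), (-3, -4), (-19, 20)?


Area = |x1(y2-y3) + x2(y3-y1) + x3(y1-y2)| / 2
= |-17*(-4-20) + -3*(20--20) + -19*(-20--4)| / 2
= 296

296


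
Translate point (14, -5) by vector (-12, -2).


Translation: (x+dx, y+dy) = (14+-12, -5+-2) = (2, -7)

(2, -7)


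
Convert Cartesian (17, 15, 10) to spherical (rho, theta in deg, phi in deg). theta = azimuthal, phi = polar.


rho = sqrt(17^2 + 15^2 + 10^2) = 24.779
theta = atan2(15, 17) = 41.4237 deg
phi = acos(10/24.779) = 66.1986 deg

rho = 24.779, theta = 41.4237 deg, phi = 66.1986 deg


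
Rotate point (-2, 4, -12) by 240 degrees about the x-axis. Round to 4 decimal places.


x' = -2
y' = 4*cos(240) - -12*sin(240) = -12.3923
z' = 4*sin(240) + -12*cos(240) = 2.5359

(-2, -12.3923, 2.5359)


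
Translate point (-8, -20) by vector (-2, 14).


Translation: (x+dx, y+dy) = (-8+-2, -20+14) = (-10, -6)

(-10, -6)


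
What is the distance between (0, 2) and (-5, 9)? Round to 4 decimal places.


d = sqrt((-5-0)^2 + (9-2)^2) = 8.6023

8.6023


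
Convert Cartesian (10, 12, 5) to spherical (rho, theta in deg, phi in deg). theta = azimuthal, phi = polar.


rho = sqrt(10^2 + 12^2 + 5^2) = 16.4012
theta = atan2(12, 10) = 50.1944 deg
phi = acos(5/16.4012) = 72.2505 deg

rho = 16.4012, theta = 50.1944 deg, phi = 72.2505 deg


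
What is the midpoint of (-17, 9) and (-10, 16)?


Midpoint = ((-17+-10)/2, (9+16)/2) = (-13.5, 12.5)

(-13.5, 12.5)


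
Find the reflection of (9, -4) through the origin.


Reflection through origin: (x, y) -> (-x, -y)
(9, -4) -> (-9, 4)

(-9, 4)


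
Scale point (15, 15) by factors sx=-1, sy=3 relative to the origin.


Scaling: (x*sx, y*sy) = (15*-1, 15*3) = (-15, 45)

(-15, 45)


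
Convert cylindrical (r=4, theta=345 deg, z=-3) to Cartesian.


x = 4 * cos(345) = 3.8637
y = 4 * sin(345) = -1.0353
z = -3

(3.8637, -1.0353, -3)


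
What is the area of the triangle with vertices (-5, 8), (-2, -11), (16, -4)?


Area = |x1(y2-y3) + x2(y3-y1) + x3(y1-y2)| / 2
= |-5*(-11--4) + -2*(-4-8) + 16*(8--11)| / 2
= 181.5

181.5


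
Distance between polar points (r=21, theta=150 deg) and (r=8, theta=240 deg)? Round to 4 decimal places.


d = sqrt(r1^2 + r2^2 - 2*r1*r2*cos(t2-t1))
d = sqrt(21^2 + 8^2 - 2*21*8*cos(240-150)) = 22.4722

22.4722


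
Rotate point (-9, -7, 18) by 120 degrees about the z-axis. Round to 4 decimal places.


x' = -9*cos(120) - -7*sin(120) = 10.5622
y' = -9*sin(120) + -7*cos(120) = -4.2942
z' = 18

(10.5622, -4.2942, 18)


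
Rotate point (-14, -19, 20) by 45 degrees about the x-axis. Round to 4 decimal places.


x' = -14
y' = -19*cos(45) - 20*sin(45) = -27.5772
z' = -19*sin(45) + 20*cos(45) = 0.7071

(-14, -27.5772, 0.7071)


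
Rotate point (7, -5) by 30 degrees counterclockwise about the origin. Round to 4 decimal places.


x' = 7*cos(30) - -5*sin(30) = 8.5622
y' = 7*sin(30) + -5*cos(30) = -0.8301

(8.5622, -0.8301)


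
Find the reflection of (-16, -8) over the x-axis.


Reflection across x-axis: (x, y) -> (x, -y)
(-16, -8) -> (-16, 8)

(-16, 8)


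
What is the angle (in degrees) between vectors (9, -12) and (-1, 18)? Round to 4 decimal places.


dot = 9*-1 + -12*18 = -225
|u| = 15, |v| = 18.0278
cos(angle) = -0.8321
angle = 146.3099 degrees

146.3099 degrees


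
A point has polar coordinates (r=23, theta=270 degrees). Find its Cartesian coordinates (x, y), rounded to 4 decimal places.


x = 23 * cos(270) = 0
y = 23 * sin(270) = -23

(0, -23)


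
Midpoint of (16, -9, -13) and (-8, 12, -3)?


Midpoint = ((16+-8)/2, (-9+12)/2, (-13+-3)/2) = (4, 1.5, -8)

(4, 1.5, -8)


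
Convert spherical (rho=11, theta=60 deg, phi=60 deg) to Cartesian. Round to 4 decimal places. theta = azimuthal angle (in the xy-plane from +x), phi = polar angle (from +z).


x = 11 * sin(60) * cos(60) = 4.7631
y = 11 * sin(60) * sin(60) = 8.25
z = 11 * cos(60) = 5.5

(4.7631, 8.25, 5.5)


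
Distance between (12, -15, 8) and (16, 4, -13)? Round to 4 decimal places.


d = sqrt((16-12)^2 + (4--15)^2 + (-13-8)^2) = 28.6007

28.6007


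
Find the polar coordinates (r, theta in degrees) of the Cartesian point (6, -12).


r = sqrt(6^2 + (-12)^2) = 13.4164
theta = atan2(-12, 6) = 296.5651 degrees

r = 13.4164, theta = 296.5651 degrees


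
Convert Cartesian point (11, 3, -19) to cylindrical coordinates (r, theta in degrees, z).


r = sqrt(11^2 + 3^2) = 11.4018
theta = atan2(3, 11) = 15.2551 deg
z = -19

r = 11.4018, theta = 15.2551 deg, z = -19


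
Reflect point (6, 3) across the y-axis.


Reflection across y-axis: (x, y) -> (-x, y)
(6, 3) -> (-6, 3)

(-6, 3)


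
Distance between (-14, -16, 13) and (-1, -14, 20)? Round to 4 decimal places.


d = sqrt((-1--14)^2 + (-14--16)^2 + (20-13)^2) = 14.8997

14.8997


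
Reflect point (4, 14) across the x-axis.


Reflection across x-axis: (x, y) -> (x, -y)
(4, 14) -> (4, -14)

(4, -14)


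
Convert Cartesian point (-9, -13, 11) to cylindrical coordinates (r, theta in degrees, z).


r = sqrt((-9)^2 + (-13)^2) = 15.8114
theta = atan2(-13, -9) = 235.3048 deg
z = 11

r = 15.8114, theta = 235.3048 deg, z = 11


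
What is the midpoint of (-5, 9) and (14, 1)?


Midpoint = ((-5+14)/2, (9+1)/2) = (4.5, 5)

(4.5, 5)


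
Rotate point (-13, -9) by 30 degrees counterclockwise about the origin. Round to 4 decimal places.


x' = -13*cos(30) - -9*sin(30) = -6.7583
y' = -13*sin(30) + -9*cos(30) = -14.2942

(-6.7583, -14.2942)


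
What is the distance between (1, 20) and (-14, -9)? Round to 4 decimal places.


d = sqrt((-14-1)^2 + (-9-20)^2) = 32.6497

32.6497


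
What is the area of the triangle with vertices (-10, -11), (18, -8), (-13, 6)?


Area = |x1(y2-y3) + x2(y3-y1) + x3(y1-y2)| / 2
= |-10*(-8-6) + 18*(6--11) + -13*(-11--8)| / 2
= 242.5

242.5


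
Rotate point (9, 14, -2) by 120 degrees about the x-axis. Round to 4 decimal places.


x' = 9
y' = 14*cos(120) - -2*sin(120) = -5.2679
z' = 14*sin(120) + -2*cos(120) = 13.1244

(9, -5.2679, 13.1244)


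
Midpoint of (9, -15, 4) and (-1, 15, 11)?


Midpoint = ((9+-1)/2, (-15+15)/2, (4+11)/2) = (4, 0, 7.5)

(4, 0, 7.5)


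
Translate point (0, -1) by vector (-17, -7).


Translation: (x+dx, y+dy) = (0+-17, -1+-7) = (-17, -8)

(-17, -8)


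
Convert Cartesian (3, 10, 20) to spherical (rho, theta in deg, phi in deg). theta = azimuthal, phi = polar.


rho = sqrt(3^2 + 10^2 + 20^2) = 22.561
theta = atan2(10, 3) = 73.3008 deg
phi = acos(20/22.561) = 27.5652 deg

rho = 22.561, theta = 73.3008 deg, phi = 27.5652 deg


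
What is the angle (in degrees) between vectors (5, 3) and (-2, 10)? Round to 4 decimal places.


dot = 5*-2 + 3*10 = 20
|u| = 5.831, |v| = 10.198
cos(angle) = 0.3363
angle = 70.3462 degrees

70.3462 degrees


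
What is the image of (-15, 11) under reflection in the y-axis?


Reflection across y-axis: (x, y) -> (-x, y)
(-15, 11) -> (15, 11)

(15, 11)


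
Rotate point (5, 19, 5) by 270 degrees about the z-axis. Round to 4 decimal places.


x' = 5*cos(270) - 19*sin(270) = 19
y' = 5*sin(270) + 19*cos(270) = -5
z' = 5

(19, -5, 5)


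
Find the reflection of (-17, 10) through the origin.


Reflection through origin: (x, y) -> (-x, -y)
(-17, 10) -> (17, -10)

(17, -10)


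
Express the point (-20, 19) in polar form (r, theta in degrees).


r = sqrt((-20)^2 + 19^2) = 27.5862
theta = atan2(19, -20) = 136.4688 degrees

r = 27.5862, theta = 136.4688 degrees


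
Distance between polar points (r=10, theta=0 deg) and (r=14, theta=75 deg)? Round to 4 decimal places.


d = sqrt(r1^2 + r2^2 - 2*r1*r2*cos(t2-t1))
d = sqrt(10^2 + 14^2 - 2*10*14*cos(75-0)) = 14.9509

14.9509


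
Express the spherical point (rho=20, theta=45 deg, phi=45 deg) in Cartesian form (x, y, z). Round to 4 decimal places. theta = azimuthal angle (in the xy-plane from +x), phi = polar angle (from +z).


x = 20 * sin(45) * cos(45) = 10
y = 20 * sin(45) * sin(45) = 10
z = 20 * cos(45) = 14.1421

(10, 10, 14.1421)


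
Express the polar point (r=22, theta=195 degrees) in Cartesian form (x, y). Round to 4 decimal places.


x = 22 * cos(195) = -21.2504
y = 22 * sin(195) = -5.694

(-21.2504, -5.694)


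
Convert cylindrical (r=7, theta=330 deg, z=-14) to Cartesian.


x = 7 * cos(330) = 6.0622
y = 7 * sin(330) = -3.5
z = -14

(6.0622, -3.5, -14)


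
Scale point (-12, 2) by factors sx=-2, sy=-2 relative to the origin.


Scaling: (x*sx, y*sy) = (-12*-2, 2*-2) = (24, -4)

(24, -4)


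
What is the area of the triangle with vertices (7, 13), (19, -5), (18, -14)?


Area = |x1(y2-y3) + x2(y3-y1) + x3(y1-y2)| / 2
= |7*(-5--14) + 19*(-14-13) + 18*(13--5)| / 2
= 63

63


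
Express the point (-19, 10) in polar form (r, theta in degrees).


r = sqrt((-19)^2 + 10^2) = 21.4709
theta = atan2(10, -19) = 152.2415 degrees

r = 21.4709, theta = 152.2415 degrees


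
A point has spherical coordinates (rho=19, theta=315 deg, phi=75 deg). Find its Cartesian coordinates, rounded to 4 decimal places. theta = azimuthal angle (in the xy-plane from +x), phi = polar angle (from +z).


x = 19 * sin(75) * cos(315) = 12.9772
y = 19 * sin(75) * sin(315) = -12.9772
z = 19 * cos(75) = 4.9176

(12.9772, -12.9772, 4.9176)


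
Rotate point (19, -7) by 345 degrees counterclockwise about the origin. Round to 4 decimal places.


x' = 19*cos(345) - -7*sin(345) = 16.5409
y' = 19*sin(345) + -7*cos(345) = -11.679

(16.5409, -11.679)


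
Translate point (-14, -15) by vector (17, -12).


Translation: (x+dx, y+dy) = (-14+17, -15+-12) = (3, -27)

(3, -27)


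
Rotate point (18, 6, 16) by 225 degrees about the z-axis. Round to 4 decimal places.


x' = 18*cos(225) - 6*sin(225) = -8.4853
y' = 18*sin(225) + 6*cos(225) = -16.9706
z' = 16

(-8.4853, -16.9706, 16)


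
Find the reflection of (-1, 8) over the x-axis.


Reflection across x-axis: (x, y) -> (x, -y)
(-1, 8) -> (-1, -8)

(-1, -8)


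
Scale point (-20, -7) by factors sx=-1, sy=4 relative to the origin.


Scaling: (x*sx, y*sy) = (-20*-1, -7*4) = (20, -28)

(20, -28)


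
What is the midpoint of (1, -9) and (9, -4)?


Midpoint = ((1+9)/2, (-9+-4)/2) = (5, -6.5)

(5, -6.5)


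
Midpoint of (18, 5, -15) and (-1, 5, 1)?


Midpoint = ((18+-1)/2, (5+5)/2, (-15+1)/2) = (8.5, 5, -7)

(8.5, 5, -7)


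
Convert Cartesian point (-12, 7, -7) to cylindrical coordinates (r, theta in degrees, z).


r = sqrt((-12)^2 + 7^2) = 13.8924
theta = atan2(7, -12) = 149.7436 deg
z = -7

r = 13.8924, theta = 149.7436 deg, z = -7


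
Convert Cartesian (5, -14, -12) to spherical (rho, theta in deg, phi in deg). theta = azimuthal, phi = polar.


rho = sqrt(5^2 + (-14)^2 + (-12)^2) = 19.105
theta = atan2(-14, 5) = 289.6538 deg
phi = acos(-12/19.105) = 128.9107 deg

rho = 19.105, theta = 289.6538 deg, phi = 128.9107 deg


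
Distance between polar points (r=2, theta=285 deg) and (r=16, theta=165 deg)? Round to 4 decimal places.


d = sqrt(r1^2 + r2^2 - 2*r1*r2*cos(t2-t1))
d = sqrt(2^2 + 16^2 - 2*2*16*cos(165-285)) = 17.088

17.088


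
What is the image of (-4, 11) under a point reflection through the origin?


Reflection through origin: (x, y) -> (-x, -y)
(-4, 11) -> (4, -11)

(4, -11)


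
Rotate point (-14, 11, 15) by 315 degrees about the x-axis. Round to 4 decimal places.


x' = -14
y' = 11*cos(315) - 15*sin(315) = 18.3848
z' = 11*sin(315) + 15*cos(315) = 2.8284

(-14, 18.3848, 2.8284)


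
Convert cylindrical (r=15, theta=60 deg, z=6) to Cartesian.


x = 15 * cos(60) = 7.5
y = 15 * sin(60) = 12.9904
z = 6

(7.5, 12.9904, 6)


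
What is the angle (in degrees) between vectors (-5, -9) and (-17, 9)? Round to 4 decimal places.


dot = -5*-17 + -9*9 = 4
|u| = 10.2956, |v| = 19.2354
cos(angle) = 0.0202
angle = 88.8427 degrees

88.8427 degrees


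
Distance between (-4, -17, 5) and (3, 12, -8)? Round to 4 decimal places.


d = sqrt((3--4)^2 + (12--17)^2 + (-8-5)^2) = 32.5423

32.5423


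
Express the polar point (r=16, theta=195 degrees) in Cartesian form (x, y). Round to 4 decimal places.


x = 16 * cos(195) = -15.4548
y = 16 * sin(195) = -4.1411

(-15.4548, -4.1411)


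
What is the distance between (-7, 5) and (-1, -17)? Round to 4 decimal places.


d = sqrt((-1--7)^2 + (-17-5)^2) = 22.8035

22.8035


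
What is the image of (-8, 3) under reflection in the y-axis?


Reflection across y-axis: (x, y) -> (-x, y)
(-8, 3) -> (8, 3)

(8, 3)


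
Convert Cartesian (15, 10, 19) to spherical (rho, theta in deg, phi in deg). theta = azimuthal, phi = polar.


rho = sqrt(15^2 + 10^2 + 19^2) = 26.1916
theta = atan2(10, 15) = 33.6901 deg
phi = acos(19/26.1916) = 43.4959 deg

rho = 26.1916, theta = 33.6901 deg, phi = 43.4959 deg


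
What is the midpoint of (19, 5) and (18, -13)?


Midpoint = ((19+18)/2, (5+-13)/2) = (18.5, -4)

(18.5, -4)


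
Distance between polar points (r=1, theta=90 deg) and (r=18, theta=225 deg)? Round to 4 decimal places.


d = sqrt(r1^2 + r2^2 - 2*r1*r2*cos(t2-t1))
d = sqrt(1^2 + 18^2 - 2*1*18*cos(225-90)) = 18.7205

18.7205


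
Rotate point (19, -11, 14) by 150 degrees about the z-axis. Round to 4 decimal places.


x' = 19*cos(150) - -11*sin(150) = -10.9545
y' = 19*sin(150) + -11*cos(150) = 19.0263
z' = 14

(-10.9545, 19.0263, 14)


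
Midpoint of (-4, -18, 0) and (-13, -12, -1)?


Midpoint = ((-4+-13)/2, (-18+-12)/2, (0+-1)/2) = (-8.5, -15, -0.5)

(-8.5, -15, -0.5)


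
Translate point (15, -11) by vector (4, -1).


Translation: (x+dx, y+dy) = (15+4, -11+-1) = (19, -12)

(19, -12)


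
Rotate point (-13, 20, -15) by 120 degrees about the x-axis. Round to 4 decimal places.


x' = -13
y' = 20*cos(120) - -15*sin(120) = 2.9904
z' = 20*sin(120) + -15*cos(120) = 24.8205

(-13, 2.9904, 24.8205)


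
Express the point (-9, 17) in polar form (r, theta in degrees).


r = sqrt((-9)^2 + 17^2) = 19.2354
theta = atan2(17, -9) = 117.8973 degrees

r = 19.2354, theta = 117.8973 degrees


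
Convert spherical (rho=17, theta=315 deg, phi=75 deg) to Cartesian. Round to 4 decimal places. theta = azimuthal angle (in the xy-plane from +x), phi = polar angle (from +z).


x = 17 * sin(75) * cos(315) = 11.6112
y = 17 * sin(75) * sin(315) = -11.6112
z = 17 * cos(75) = 4.3999

(11.6112, -11.6112, 4.3999)


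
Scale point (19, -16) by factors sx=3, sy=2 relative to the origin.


Scaling: (x*sx, y*sy) = (19*3, -16*2) = (57, -32)

(57, -32)


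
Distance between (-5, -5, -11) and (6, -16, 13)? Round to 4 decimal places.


d = sqrt((6--5)^2 + (-16--5)^2 + (13--11)^2) = 28.6007

28.6007


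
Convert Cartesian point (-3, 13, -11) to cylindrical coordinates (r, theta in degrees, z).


r = sqrt((-3)^2 + 13^2) = 13.3417
theta = atan2(13, -3) = 102.9946 deg
z = -11

r = 13.3417, theta = 102.9946 deg, z = -11


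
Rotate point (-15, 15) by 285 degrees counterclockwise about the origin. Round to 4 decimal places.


x' = -15*cos(285) - 15*sin(285) = 10.6066
y' = -15*sin(285) + 15*cos(285) = 18.3712

(10.6066, 18.3712)


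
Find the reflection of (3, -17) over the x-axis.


Reflection across x-axis: (x, y) -> (x, -y)
(3, -17) -> (3, 17)

(3, 17)


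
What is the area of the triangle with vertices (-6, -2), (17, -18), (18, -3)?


Area = |x1(y2-y3) + x2(y3-y1) + x3(y1-y2)| / 2
= |-6*(-18--3) + 17*(-3--2) + 18*(-2--18)| / 2
= 180.5

180.5


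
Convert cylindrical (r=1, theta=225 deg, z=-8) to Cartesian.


x = 1 * cos(225) = -0.7071
y = 1 * sin(225) = -0.7071
z = -8

(-0.7071, -0.7071, -8)


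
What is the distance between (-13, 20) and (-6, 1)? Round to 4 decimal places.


d = sqrt((-6--13)^2 + (1-20)^2) = 20.2485

20.2485


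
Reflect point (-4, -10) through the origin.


Reflection through origin: (x, y) -> (-x, -y)
(-4, -10) -> (4, 10)

(4, 10)


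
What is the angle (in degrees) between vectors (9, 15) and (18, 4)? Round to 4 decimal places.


dot = 9*18 + 15*4 = 222
|u| = 17.4929, |v| = 18.4391
cos(angle) = 0.6883
angle = 46.5074 degrees

46.5074 degrees


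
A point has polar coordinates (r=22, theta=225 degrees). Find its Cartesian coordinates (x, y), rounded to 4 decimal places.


x = 22 * cos(225) = -15.5563
y = 22 * sin(225) = -15.5563

(-15.5563, -15.5563)


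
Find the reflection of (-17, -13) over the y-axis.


Reflection across y-axis: (x, y) -> (-x, y)
(-17, -13) -> (17, -13)

(17, -13)


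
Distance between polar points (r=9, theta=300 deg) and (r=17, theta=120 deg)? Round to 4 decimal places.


d = sqrt(r1^2 + r2^2 - 2*r1*r2*cos(t2-t1))
d = sqrt(9^2 + 17^2 - 2*9*17*cos(120-300)) = 26

26


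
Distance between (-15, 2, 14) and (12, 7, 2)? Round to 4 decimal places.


d = sqrt((12--15)^2 + (7-2)^2 + (2-14)^2) = 29.9666

29.9666


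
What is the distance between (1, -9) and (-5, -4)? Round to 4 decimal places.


d = sqrt((-5-1)^2 + (-4--9)^2) = 7.8102

7.8102


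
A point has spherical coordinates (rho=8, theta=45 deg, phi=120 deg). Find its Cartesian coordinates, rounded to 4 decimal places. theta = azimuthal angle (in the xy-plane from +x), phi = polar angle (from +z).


x = 8 * sin(120) * cos(45) = 4.899
y = 8 * sin(120) * sin(45) = 4.899
z = 8 * cos(120) = -4

(4.899, 4.899, -4)


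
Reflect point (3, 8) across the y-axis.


Reflection across y-axis: (x, y) -> (-x, y)
(3, 8) -> (-3, 8)

(-3, 8)


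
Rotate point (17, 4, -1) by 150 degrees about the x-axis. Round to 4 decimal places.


x' = 17
y' = 4*cos(150) - -1*sin(150) = -2.9641
z' = 4*sin(150) + -1*cos(150) = 2.866

(17, -2.9641, 2.866)


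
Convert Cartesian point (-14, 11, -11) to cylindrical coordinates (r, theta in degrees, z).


r = sqrt((-14)^2 + 11^2) = 17.8045
theta = atan2(11, -14) = 141.8428 deg
z = -11

r = 17.8045, theta = 141.8428 deg, z = -11


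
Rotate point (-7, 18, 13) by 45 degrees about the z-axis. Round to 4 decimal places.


x' = -7*cos(45) - 18*sin(45) = -17.6777
y' = -7*sin(45) + 18*cos(45) = 7.7782
z' = 13

(-17.6777, 7.7782, 13)


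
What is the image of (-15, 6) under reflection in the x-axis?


Reflection across x-axis: (x, y) -> (x, -y)
(-15, 6) -> (-15, -6)

(-15, -6)


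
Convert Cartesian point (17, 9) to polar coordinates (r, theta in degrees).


r = sqrt(17^2 + 9^2) = 19.2354
theta = atan2(9, 17) = 27.8973 degrees

r = 19.2354, theta = 27.8973 degrees


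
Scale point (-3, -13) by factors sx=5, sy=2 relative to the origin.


Scaling: (x*sx, y*sy) = (-3*5, -13*2) = (-15, -26)

(-15, -26)


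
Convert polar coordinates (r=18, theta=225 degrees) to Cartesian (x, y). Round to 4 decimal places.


x = 18 * cos(225) = -12.7279
y = 18 * sin(225) = -12.7279

(-12.7279, -12.7279)


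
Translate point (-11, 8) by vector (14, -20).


Translation: (x+dx, y+dy) = (-11+14, 8+-20) = (3, -12)

(3, -12)


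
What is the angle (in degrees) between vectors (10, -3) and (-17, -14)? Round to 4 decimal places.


dot = 10*-17 + -3*-14 = -128
|u| = 10.4403, |v| = 22.0227
cos(angle) = -0.5567
angle = 123.8283 degrees

123.8283 degrees


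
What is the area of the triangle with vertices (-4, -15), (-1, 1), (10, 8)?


Area = |x1(y2-y3) + x2(y3-y1) + x3(y1-y2)| / 2
= |-4*(1-8) + -1*(8--15) + 10*(-15-1)| / 2
= 77.5

77.5


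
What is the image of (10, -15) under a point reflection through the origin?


Reflection through origin: (x, y) -> (-x, -y)
(10, -15) -> (-10, 15)

(-10, 15)


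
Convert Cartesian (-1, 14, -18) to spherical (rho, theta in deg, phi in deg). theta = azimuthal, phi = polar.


rho = sqrt((-1)^2 + 14^2 + (-18)^2) = 22.8254
theta = atan2(14, -1) = 94.0856 deg
phi = acos(-18/22.8254) = 142.0543 deg

rho = 22.8254, theta = 94.0856 deg, phi = 142.0543 deg


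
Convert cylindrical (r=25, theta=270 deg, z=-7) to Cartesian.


x = 25 * cos(270) = 0
y = 25 * sin(270) = -25
z = -7

(0, -25, -7)


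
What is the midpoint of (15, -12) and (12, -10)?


Midpoint = ((15+12)/2, (-12+-10)/2) = (13.5, -11)

(13.5, -11)


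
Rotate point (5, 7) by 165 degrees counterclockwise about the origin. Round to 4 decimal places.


x' = 5*cos(165) - 7*sin(165) = -6.6414
y' = 5*sin(165) + 7*cos(165) = -5.4674

(-6.6414, -5.4674)


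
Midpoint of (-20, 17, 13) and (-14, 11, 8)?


Midpoint = ((-20+-14)/2, (17+11)/2, (13+8)/2) = (-17, 14, 10.5)

(-17, 14, 10.5)


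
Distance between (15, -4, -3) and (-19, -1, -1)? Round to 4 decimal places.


d = sqrt((-19-15)^2 + (-1--4)^2 + (-1--3)^2) = 34.1906

34.1906


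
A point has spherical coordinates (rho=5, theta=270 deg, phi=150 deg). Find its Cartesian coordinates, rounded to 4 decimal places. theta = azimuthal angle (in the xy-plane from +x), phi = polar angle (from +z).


x = 5 * sin(150) * cos(270) = 0
y = 5 * sin(150) * sin(270) = -2.5
z = 5 * cos(150) = -4.3301

(0, -2.5, -4.3301)


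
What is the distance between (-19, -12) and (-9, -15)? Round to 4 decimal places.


d = sqrt((-9--19)^2 + (-15--12)^2) = 10.4403

10.4403


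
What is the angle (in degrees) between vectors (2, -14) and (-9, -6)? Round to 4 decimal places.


dot = 2*-9 + -14*-6 = 66
|u| = 14.1421, |v| = 10.8167
cos(angle) = 0.4315
angle = 64.44 degrees

64.44 degrees


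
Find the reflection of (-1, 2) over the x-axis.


Reflection across x-axis: (x, y) -> (x, -y)
(-1, 2) -> (-1, -2)

(-1, -2)


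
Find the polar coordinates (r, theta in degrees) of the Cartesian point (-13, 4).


r = sqrt((-13)^2 + 4^2) = 13.6015
theta = atan2(4, -13) = 162.8973 degrees

r = 13.6015, theta = 162.8973 degrees


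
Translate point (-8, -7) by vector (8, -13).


Translation: (x+dx, y+dy) = (-8+8, -7+-13) = (0, -20)

(0, -20)


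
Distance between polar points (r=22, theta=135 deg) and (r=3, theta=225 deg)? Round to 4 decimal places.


d = sqrt(r1^2 + r2^2 - 2*r1*r2*cos(t2-t1))
d = sqrt(22^2 + 3^2 - 2*22*3*cos(225-135)) = 22.2036

22.2036


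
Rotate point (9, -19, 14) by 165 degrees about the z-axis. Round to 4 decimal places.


x' = 9*cos(165) - -19*sin(165) = -3.7758
y' = 9*sin(165) + -19*cos(165) = 20.682
z' = 14

(-3.7758, 20.682, 14)


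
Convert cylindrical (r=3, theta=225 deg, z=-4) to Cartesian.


x = 3 * cos(225) = -2.1213
y = 3 * sin(225) = -2.1213
z = -4

(-2.1213, -2.1213, -4)


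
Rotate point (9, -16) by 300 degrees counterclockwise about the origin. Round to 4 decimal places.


x' = 9*cos(300) - -16*sin(300) = -9.3564
y' = 9*sin(300) + -16*cos(300) = -15.7942

(-9.3564, -15.7942)


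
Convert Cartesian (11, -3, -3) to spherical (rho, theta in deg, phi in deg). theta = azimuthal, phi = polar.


rho = sqrt(11^2 + (-3)^2 + (-3)^2) = 11.7898
theta = atan2(-3, 11) = 344.7449 deg
phi = acos(-3/11.7898) = 104.7414 deg

rho = 11.7898, theta = 344.7449 deg, phi = 104.7414 deg


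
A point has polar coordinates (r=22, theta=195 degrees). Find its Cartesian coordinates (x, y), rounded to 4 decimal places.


x = 22 * cos(195) = -21.2504
y = 22 * sin(195) = -5.694

(-21.2504, -5.694)


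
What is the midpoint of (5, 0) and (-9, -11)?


Midpoint = ((5+-9)/2, (0+-11)/2) = (-2, -5.5)

(-2, -5.5)


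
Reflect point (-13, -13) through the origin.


Reflection through origin: (x, y) -> (-x, -y)
(-13, -13) -> (13, 13)

(13, 13)


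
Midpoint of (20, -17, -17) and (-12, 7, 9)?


Midpoint = ((20+-12)/2, (-17+7)/2, (-17+9)/2) = (4, -5, -4)

(4, -5, -4)


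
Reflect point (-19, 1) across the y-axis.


Reflection across y-axis: (x, y) -> (-x, y)
(-19, 1) -> (19, 1)

(19, 1)


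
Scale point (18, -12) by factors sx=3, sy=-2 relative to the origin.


Scaling: (x*sx, y*sy) = (18*3, -12*-2) = (54, 24)

(54, 24)


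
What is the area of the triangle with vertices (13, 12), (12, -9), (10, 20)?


Area = |x1(y2-y3) + x2(y3-y1) + x3(y1-y2)| / 2
= |13*(-9-20) + 12*(20-12) + 10*(12--9)| / 2
= 35.5

35.5


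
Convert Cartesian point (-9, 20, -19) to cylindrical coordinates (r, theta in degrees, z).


r = sqrt((-9)^2 + 20^2) = 21.9317
theta = atan2(20, -9) = 114.2277 deg
z = -19

r = 21.9317, theta = 114.2277 deg, z = -19


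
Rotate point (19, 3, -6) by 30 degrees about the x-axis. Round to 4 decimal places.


x' = 19
y' = 3*cos(30) - -6*sin(30) = 5.5981
z' = 3*sin(30) + -6*cos(30) = -3.6962

(19, 5.5981, -3.6962)


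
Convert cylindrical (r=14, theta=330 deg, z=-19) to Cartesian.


x = 14 * cos(330) = 12.1244
y = 14 * sin(330) = -7
z = -19

(12.1244, -7, -19)


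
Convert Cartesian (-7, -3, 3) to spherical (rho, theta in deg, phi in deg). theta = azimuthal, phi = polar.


rho = sqrt((-7)^2 + (-3)^2 + 3^2) = 8.1854
theta = atan2(-3, -7) = 203.1986 deg
phi = acos(3/8.1854) = 68.4996 deg

rho = 8.1854, theta = 203.1986 deg, phi = 68.4996 deg


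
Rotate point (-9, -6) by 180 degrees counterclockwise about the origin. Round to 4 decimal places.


x' = -9*cos(180) - -6*sin(180) = 9
y' = -9*sin(180) + -6*cos(180) = 6

(9, 6)


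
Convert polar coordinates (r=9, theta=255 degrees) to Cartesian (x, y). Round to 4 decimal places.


x = 9 * cos(255) = -2.3294
y = 9 * sin(255) = -8.6933

(-2.3294, -8.6933)


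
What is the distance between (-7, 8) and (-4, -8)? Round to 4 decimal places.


d = sqrt((-4--7)^2 + (-8-8)^2) = 16.2788

16.2788


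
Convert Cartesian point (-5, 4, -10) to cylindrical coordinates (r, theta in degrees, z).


r = sqrt((-5)^2 + 4^2) = 6.4031
theta = atan2(4, -5) = 141.3402 deg
z = -10

r = 6.4031, theta = 141.3402 deg, z = -10


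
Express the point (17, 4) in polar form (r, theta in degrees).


r = sqrt(17^2 + 4^2) = 17.4642
theta = atan2(4, 17) = 13.2405 degrees

r = 17.4642, theta = 13.2405 degrees


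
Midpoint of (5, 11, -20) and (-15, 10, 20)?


Midpoint = ((5+-15)/2, (11+10)/2, (-20+20)/2) = (-5, 10.5, 0)

(-5, 10.5, 0)


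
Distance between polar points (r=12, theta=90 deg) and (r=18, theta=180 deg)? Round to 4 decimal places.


d = sqrt(r1^2 + r2^2 - 2*r1*r2*cos(t2-t1))
d = sqrt(12^2 + 18^2 - 2*12*18*cos(180-90)) = 21.6333

21.6333


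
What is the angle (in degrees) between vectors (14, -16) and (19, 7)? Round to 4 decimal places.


dot = 14*19 + -16*7 = 154
|u| = 21.2603, |v| = 20.2485
cos(angle) = 0.3577
angle = 69.0389 degrees

69.0389 degrees


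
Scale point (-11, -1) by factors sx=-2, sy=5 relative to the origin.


Scaling: (x*sx, y*sy) = (-11*-2, -1*5) = (22, -5)

(22, -5)


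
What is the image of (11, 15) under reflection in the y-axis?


Reflection across y-axis: (x, y) -> (-x, y)
(11, 15) -> (-11, 15)

(-11, 15)


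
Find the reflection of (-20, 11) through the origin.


Reflection through origin: (x, y) -> (-x, -y)
(-20, 11) -> (20, -11)

(20, -11)


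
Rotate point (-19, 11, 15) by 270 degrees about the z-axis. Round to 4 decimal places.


x' = -19*cos(270) - 11*sin(270) = 11
y' = -19*sin(270) + 11*cos(270) = 19
z' = 15

(11, 19, 15)


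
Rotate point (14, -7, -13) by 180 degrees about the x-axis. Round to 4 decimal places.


x' = 14
y' = -7*cos(180) - -13*sin(180) = 7
z' = -7*sin(180) + -13*cos(180) = 13

(14, 7, 13)


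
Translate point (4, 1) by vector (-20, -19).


Translation: (x+dx, y+dy) = (4+-20, 1+-19) = (-16, -18)

(-16, -18)


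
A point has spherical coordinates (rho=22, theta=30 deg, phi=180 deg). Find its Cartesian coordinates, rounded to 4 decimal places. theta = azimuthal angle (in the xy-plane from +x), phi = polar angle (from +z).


x = 22 * sin(180) * cos(30) = 0
y = 22 * sin(180) * sin(30) = 0
z = 22 * cos(180) = -22

(0, 0, -22)


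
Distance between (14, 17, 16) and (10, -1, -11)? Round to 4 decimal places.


d = sqrt((10-14)^2 + (-1-17)^2 + (-11-16)^2) = 32.6956

32.6956


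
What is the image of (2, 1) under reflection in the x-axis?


Reflection across x-axis: (x, y) -> (x, -y)
(2, 1) -> (2, -1)

(2, -1)


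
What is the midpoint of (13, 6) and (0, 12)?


Midpoint = ((13+0)/2, (6+12)/2) = (6.5, 9)

(6.5, 9)


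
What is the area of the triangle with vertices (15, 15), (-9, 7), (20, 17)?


Area = |x1(y2-y3) + x2(y3-y1) + x3(y1-y2)| / 2
= |15*(7-17) + -9*(17-15) + 20*(15-7)| / 2
= 4

4


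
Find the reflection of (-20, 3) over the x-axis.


Reflection across x-axis: (x, y) -> (x, -y)
(-20, 3) -> (-20, -3)

(-20, -3)


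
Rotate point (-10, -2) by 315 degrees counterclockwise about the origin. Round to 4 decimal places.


x' = -10*cos(315) - -2*sin(315) = -8.4853
y' = -10*sin(315) + -2*cos(315) = 5.6569

(-8.4853, 5.6569)


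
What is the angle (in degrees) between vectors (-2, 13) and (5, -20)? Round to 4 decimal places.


dot = -2*5 + 13*-20 = -270
|u| = 13.1529, |v| = 20.6155
cos(angle) = -0.9957
angle = 174.7099 degrees

174.7099 degrees


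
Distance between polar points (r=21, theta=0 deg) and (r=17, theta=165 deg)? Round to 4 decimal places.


d = sqrt(r1^2 + r2^2 - 2*r1*r2*cos(t2-t1))
d = sqrt(21^2 + 17^2 - 2*21*17*cos(165-0)) = 37.6785

37.6785


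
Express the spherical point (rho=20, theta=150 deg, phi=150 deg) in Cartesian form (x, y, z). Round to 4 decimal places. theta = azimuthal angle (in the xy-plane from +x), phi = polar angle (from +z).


x = 20 * sin(150) * cos(150) = -8.6603
y = 20 * sin(150) * sin(150) = 5
z = 20 * cos(150) = -17.3205

(-8.6603, 5, -17.3205)


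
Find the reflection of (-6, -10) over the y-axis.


Reflection across y-axis: (x, y) -> (-x, y)
(-6, -10) -> (6, -10)

(6, -10)


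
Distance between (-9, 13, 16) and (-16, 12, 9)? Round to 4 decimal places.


d = sqrt((-16--9)^2 + (12-13)^2 + (9-16)^2) = 9.9499

9.9499


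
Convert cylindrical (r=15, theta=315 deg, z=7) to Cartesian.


x = 15 * cos(315) = 10.6066
y = 15 * sin(315) = -10.6066
z = 7

(10.6066, -10.6066, 7)


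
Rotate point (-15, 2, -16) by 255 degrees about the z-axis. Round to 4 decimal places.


x' = -15*cos(255) - 2*sin(255) = 5.8141
y' = -15*sin(255) + 2*cos(255) = 13.9712
z' = -16

(5.8141, 13.9712, -16)


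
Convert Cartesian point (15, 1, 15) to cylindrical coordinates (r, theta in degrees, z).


r = sqrt(15^2 + 1^2) = 15.0333
theta = atan2(1, 15) = 3.8141 deg
z = 15

r = 15.0333, theta = 3.8141 deg, z = 15


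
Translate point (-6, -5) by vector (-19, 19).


Translation: (x+dx, y+dy) = (-6+-19, -5+19) = (-25, 14)

(-25, 14)


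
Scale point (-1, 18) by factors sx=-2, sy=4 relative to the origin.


Scaling: (x*sx, y*sy) = (-1*-2, 18*4) = (2, 72)

(2, 72)


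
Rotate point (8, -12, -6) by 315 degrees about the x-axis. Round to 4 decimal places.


x' = 8
y' = -12*cos(315) - -6*sin(315) = -12.7279
z' = -12*sin(315) + -6*cos(315) = 4.2426

(8, -12.7279, 4.2426)


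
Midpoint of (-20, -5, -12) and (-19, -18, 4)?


Midpoint = ((-20+-19)/2, (-5+-18)/2, (-12+4)/2) = (-19.5, -11.5, -4)

(-19.5, -11.5, -4)


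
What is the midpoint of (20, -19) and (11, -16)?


Midpoint = ((20+11)/2, (-19+-16)/2) = (15.5, -17.5)

(15.5, -17.5)


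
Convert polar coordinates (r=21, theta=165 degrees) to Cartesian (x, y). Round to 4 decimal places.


x = 21 * cos(165) = -20.2844
y = 21 * sin(165) = 5.4352

(-20.2844, 5.4352)


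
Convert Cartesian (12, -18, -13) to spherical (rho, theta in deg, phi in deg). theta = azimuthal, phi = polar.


rho = sqrt(12^2 + (-18)^2 + (-13)^2) = 25.2389
theta = atan2(-18, 12) = 303.6901 deg
phi = acos(-13/25.2389) = 121.0027 deg

rho = 25.2389, theta = 303.6901 deg, phi = 121.0027 deg


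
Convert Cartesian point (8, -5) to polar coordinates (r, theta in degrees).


r = sqrt(8^2 + (-5)^2) = 9.434
theta = atan2(-5, 8) = 327.9946 degrees

r = 9.434, theta = 327.9946 degrees


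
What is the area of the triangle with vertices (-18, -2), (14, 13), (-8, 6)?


Area = |x1(y2-y3) + x2(y3-y1) + x3(y1-y2)| / 2
= |-18*(13-6) + 14*(6--2) + -8*(-2-13)| / 2
= 53

53


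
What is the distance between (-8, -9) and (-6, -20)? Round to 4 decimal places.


d = sqrt((-6--8)^2 + (-20--9)^2) = 11.1803

11.1803


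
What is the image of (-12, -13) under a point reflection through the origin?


Reflection through origin: (x, y) -> (-x, -y)
(-12, -13) -> (12, 13)

(12, 13)


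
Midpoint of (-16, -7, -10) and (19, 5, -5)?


Midpoint = ((-16+19)/2, (-7+5)/2, (-10+-5)/2) = (1.5, -1, -7.5)

(1.5, -1, -7.5)


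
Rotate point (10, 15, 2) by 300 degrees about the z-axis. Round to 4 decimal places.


x' = 10*cos(300) - 15*sin(300) = 17.9904
y' = 10*sin(300) + 15*cos(300) = -1.1603
z' = 2

(17.9904, -1.1603, 2)
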